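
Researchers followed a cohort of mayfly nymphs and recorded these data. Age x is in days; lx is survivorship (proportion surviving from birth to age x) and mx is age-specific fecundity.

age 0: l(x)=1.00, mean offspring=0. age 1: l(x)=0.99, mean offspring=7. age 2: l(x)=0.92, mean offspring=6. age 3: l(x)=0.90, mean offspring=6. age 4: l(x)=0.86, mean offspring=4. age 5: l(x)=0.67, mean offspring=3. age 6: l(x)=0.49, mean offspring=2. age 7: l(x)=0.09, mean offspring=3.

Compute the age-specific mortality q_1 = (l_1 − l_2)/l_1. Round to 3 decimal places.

q_1 = (l_1 − l_2) / l_1 = (0.99 − 0.92) / 0.99
     = 0.07 / 0.99 = 0.070707… → 0.071

0.071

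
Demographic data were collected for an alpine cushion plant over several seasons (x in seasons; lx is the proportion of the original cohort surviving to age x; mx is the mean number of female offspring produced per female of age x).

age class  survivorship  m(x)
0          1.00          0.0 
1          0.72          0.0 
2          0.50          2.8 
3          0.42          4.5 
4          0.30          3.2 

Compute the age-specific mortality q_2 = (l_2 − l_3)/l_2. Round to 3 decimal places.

q_2 = (l_2 − l_3) / l_2 = (0.5 − 0.42) / 0.5
     = 0.08 / 0.5 = 0.16 → 0.160

0.160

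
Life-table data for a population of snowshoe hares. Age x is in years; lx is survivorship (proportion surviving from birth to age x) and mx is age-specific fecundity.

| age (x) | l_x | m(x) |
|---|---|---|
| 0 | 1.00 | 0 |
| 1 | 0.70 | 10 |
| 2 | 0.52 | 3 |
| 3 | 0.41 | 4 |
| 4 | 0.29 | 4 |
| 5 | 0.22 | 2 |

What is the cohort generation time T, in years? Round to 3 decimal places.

lx·mx: 0, 7, 1.56, 1.64, 1.16, 0.44 → R0 = 11.8
x·lx·mx: 0, 7, 3.12, 4.92, 4.64, 2.2 → Σ = 21.88
T = 21.88 / 11.8 = 1.854237… → 1.854

1.854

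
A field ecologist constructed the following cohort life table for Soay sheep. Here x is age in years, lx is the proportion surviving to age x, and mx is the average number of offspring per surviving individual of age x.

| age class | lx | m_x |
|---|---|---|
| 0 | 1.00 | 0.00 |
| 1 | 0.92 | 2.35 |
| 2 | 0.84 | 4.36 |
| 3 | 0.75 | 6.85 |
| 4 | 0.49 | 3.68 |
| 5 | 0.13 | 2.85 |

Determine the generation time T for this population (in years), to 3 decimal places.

lx·mx: 0, 2.162, 3.6624, 5.1375, 1.8032, 0.3705 → R0 = 13.1356
x·lx·mx: 0, 2.162, 7.3248, 15.4125, 7.2128, 1.8525 → Σ = 33.9646
T = 33.9646 / 13.1356 = 2.585691… → 2.586

2.586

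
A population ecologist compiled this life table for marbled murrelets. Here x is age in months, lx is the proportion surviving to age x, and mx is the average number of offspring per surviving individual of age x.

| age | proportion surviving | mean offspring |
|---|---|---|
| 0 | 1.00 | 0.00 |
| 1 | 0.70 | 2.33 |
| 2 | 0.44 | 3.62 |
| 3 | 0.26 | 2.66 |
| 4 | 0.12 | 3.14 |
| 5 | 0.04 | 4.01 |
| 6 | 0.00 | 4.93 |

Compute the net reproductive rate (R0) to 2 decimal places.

4.45

lx·mx by age: 0, 1.631, 1.5928, 0.6916, 0.3768, 0.1604, 0
R0 = Σ lx·mx = 4.4526 → 4.45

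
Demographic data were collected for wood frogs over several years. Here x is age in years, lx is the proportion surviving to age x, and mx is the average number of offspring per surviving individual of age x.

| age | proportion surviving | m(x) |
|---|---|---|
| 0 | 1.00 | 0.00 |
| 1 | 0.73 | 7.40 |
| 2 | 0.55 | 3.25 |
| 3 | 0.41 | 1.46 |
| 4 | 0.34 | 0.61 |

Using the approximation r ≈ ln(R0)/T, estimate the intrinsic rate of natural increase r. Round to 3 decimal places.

R0 = Σ lx·mx = 0 + 5.402 + 1.7875 + 0.5986 + 0.2074 = 7.9955
Σ x·lx·mx = 11.6024; T = 11.6024/7.9955 = 1.45112…
r ≈ ln(R0)/T = ln(7.9955)/1.45112… = 1.43261… → 1.433

1.433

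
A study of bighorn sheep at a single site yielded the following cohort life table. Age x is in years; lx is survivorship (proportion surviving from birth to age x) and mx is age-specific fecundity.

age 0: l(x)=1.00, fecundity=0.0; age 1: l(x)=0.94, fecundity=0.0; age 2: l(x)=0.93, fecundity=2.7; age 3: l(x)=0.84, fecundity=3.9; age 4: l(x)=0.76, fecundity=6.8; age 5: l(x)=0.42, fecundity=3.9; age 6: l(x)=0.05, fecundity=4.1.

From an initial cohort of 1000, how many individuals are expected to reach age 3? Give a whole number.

Expected survivors = N0 · l_3 = 1000 × 0.84 = 840 → 840

840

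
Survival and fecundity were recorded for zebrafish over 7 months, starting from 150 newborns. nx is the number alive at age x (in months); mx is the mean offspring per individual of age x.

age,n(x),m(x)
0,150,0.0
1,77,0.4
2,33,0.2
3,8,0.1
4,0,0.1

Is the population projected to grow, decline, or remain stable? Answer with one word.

declining

lx = nx/n0 = nx/150: 1, 0.51333…, 0.22, 0.05333…, 0
R0 = Σ lx·mx = 0 + 0.205333… + 0.044 + 0.005333… + 0 = 0.254667…
R0 < 1, so the population is declining.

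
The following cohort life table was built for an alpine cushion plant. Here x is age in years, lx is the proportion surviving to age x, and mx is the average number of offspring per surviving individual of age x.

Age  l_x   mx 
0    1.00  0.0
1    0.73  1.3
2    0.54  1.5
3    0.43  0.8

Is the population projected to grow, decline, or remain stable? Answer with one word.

growing

R0 = Σ lx·mx = 0 + 0.949 + 0.81 + 0.344 = 2.103
R0 > 1, so the population is growing.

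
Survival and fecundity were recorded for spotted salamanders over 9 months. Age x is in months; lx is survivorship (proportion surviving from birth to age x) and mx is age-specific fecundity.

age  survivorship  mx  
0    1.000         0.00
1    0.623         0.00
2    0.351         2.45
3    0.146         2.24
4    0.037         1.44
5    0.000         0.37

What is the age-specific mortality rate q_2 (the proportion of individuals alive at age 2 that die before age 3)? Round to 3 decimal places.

q_2 = (l_2 − l_3) / l_2 = (0.351 − 0.146) / 0.351
     = 0.205 / 0.351 = 0.584046… → 0.584

0.584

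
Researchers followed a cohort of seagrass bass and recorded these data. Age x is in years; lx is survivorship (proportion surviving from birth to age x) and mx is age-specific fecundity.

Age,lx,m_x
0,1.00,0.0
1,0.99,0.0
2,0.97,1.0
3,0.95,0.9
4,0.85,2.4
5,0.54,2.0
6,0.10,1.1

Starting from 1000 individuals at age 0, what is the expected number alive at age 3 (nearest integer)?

Expected survivors = N0 · l_3 = 1000 × 0.95 = 950 → 950

950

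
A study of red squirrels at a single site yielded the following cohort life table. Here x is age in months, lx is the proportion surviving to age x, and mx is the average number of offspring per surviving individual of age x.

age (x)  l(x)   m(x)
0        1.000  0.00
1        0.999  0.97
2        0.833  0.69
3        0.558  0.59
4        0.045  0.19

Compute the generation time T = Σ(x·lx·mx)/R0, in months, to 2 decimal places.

1.67

lx·mx: 0, 0.96903, 0.57477, 0.32922, 0.00855 → R0 = 1.88157
x·lx·mx: 0, 0.96903, 1.14954, 0.98766, 0.0342 → Σ = 3.14043
T = 3.14043 / 1.88157 = 1.669048… → 1.67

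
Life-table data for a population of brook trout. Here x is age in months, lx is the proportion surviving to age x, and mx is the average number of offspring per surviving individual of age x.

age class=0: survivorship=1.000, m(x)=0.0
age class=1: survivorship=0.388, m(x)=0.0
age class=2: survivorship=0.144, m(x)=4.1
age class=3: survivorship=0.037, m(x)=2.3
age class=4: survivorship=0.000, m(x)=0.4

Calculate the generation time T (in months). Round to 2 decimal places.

2.13

lx·mx: 0, 0, 0.5904, 0.0851, 0 → R0 = 0.6755
x·lx·mx: 0, 0, 1.1808, 0.2553, 0 → Σ = 1.4361
T = 1.4361 / 0.6755 = 2.125981… → 2.13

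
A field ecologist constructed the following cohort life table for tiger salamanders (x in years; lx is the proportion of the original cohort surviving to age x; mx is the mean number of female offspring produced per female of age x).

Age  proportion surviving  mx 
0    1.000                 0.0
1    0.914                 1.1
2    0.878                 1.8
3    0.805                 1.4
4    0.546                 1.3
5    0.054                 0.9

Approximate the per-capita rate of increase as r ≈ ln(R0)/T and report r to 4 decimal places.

0.6300

R0 = Σ lx·mx = 0 + 1.0054 + 1.5804 + 1.127 + 0.7098 + 0.0486 = 4.4712
Σ x·lx·mx = 10.6294; T = 10.6294/4.4712 = 2.3773…
r ≈ ln(R0)/T = ln(4.4712)/2.3773… = 0.629981… → 0.6300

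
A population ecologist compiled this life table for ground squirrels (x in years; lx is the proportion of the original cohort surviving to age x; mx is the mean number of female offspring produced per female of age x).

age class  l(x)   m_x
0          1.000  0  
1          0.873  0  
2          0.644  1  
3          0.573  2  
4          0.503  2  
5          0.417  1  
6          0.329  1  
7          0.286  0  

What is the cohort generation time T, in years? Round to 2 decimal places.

3.62

lx·mx: 0, 0, 0.644, 1.146, 1.006, 0.417, 0.329, 0 → R0 = 3.542
x·lx·mx: 0, 0, 1.288, 3.438, 4.024, 2.085, 1.974, 0 → Σ = 12.809
T = 12.809 / 3.542 = 3.616318… → 3.62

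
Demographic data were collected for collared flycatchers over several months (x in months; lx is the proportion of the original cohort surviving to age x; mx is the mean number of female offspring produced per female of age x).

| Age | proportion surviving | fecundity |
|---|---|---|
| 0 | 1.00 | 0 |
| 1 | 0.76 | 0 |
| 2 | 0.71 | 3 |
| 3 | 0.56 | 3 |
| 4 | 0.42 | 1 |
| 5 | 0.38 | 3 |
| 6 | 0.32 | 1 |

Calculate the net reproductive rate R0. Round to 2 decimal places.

5.69

lx·mx by age: 0, 0, 2.13, 1.68, 0.42, 1.14, 0.32
R0 = Σ lx·mx = 5.69 → 5.69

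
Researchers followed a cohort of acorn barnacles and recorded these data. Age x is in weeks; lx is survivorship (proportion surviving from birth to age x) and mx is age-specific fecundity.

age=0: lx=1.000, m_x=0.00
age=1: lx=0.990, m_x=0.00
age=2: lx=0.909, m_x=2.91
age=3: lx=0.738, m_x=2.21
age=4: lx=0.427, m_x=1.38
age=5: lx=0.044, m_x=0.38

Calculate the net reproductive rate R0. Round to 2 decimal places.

4.88

lx·mx by age: 0, 0, 2.64519, 1.63098, 0.58926, 0.01672
R0 = Σ lx·mx = 4.88215 → 4.88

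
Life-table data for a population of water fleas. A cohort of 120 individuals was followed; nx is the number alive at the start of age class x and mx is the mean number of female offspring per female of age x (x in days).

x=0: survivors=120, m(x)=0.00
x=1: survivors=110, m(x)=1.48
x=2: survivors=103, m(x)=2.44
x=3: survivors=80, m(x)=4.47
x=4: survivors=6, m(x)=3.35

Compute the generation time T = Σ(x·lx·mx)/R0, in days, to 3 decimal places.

2.297

lx = nx/n0 = nx/120: 1, 0.91667…, 0.85833…, 0.66667…, 0.05
lx·mx: 0, 1.356667…, 2.094333…, 2.98…, 0.1675 → R0 = 6.5985…
x·lx·mx: 0, 1.356667…, 4.188667…, 8.94…, 0.67 → Σ = 15.155333…
T = 15.155333… / 6.5985… = 2.296785… → 2.297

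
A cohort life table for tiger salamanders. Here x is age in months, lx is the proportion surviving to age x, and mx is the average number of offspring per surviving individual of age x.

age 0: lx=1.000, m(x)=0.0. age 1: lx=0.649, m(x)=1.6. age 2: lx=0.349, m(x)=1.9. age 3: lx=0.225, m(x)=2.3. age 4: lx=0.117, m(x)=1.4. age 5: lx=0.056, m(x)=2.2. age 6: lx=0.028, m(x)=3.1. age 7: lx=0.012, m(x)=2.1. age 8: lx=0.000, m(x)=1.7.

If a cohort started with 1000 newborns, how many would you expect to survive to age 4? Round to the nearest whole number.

Expected survivors = N0 · l_4 = 1000 × 0.117 = 117 → 117

117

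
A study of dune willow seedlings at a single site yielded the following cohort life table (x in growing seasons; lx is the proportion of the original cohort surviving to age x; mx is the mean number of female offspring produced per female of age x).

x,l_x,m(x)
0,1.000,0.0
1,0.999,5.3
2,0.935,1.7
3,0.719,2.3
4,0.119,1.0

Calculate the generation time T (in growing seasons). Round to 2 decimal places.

lx·mx: 0, 5.2947, 1.5895, 1.6537, 0.119 → R0 = 8.6569
x·lx·mx: 0, 5.2947, 3.179, 4.9611, 0.476 → Σ = 13.9108
T = 13.9108 / 8.6569 = 1.606903… → 1.61

1.61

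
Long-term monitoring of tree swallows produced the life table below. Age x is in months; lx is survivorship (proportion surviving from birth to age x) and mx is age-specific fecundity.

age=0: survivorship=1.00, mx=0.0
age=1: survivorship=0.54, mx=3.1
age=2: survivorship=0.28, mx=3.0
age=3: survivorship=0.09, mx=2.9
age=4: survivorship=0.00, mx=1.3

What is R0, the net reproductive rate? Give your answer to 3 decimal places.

lx·mx by age: 0, 1.674, 0.84, 0.261, 0
R0 = Σ lx·mx = 2.775 → 2.775

2.775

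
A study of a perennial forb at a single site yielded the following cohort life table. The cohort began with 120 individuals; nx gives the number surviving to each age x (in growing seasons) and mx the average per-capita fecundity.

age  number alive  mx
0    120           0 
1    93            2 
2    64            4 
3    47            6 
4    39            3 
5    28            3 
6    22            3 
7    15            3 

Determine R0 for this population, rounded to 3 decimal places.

lx = nx/n0 = nx/120: 1, 0.775, 0.53333…, 0.39167…, 0.325, 0.23333…, 0.18333…, 0.125
lx·mx by age: 0, 1.55, 2.133333…, 2.35…, 0.975, 0.7…, 0.55…, 0.375
R0 = Σ lx·mx = 8.633333… → 8.633

8.633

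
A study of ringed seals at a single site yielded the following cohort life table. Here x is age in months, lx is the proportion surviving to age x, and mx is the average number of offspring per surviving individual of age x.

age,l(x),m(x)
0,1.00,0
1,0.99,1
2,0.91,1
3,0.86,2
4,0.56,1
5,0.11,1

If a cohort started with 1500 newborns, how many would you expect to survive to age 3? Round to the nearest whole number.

Expected survivors = N0 · l_3 = 1500 × 0.86 = 1290 → 1290

1290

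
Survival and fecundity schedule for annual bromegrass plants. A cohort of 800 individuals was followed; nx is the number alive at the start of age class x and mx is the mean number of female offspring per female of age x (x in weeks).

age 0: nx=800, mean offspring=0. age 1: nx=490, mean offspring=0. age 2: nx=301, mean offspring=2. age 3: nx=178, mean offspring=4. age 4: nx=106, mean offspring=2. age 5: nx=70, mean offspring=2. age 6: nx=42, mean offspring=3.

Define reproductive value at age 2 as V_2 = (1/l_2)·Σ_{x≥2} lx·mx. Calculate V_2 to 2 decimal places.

lx = nx/n0 = nx/800: 1, 0.6125, 0.37625, 0.2225, 0.1325, 0.0875, 0.0525
lx·mx for x ≥ 2: 0.7525, 0.89, 0.265, 0.175, 0.1575 → sum = 2.24
V_2 = 2.24 / l_2 = 2.24 / 0.37625 = 5.953488… → 5.95

5.95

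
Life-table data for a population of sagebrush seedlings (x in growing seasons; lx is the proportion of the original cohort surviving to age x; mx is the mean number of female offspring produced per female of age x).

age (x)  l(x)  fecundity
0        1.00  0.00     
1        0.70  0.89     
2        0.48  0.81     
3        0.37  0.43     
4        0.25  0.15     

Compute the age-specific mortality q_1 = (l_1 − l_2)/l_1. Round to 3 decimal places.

0.314

q_1 = (l_1 − l_2) / l_1 = (0.7 − 0.48) / 0.7
     = 0.22 / 0.7 = 0.314286… → 0.314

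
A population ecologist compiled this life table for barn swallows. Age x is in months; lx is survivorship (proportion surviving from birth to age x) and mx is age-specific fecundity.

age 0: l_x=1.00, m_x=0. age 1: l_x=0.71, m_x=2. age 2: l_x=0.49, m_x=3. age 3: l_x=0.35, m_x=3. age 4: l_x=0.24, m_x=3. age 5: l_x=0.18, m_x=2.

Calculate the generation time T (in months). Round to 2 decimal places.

lx·mx: 0, 1.42, 1.47, 1.05, 0.72, 0.36 → R0 = 5.02
x·lx·mx: 0, 1.42, 2.94, 3.15, 2.88, 1.8 → Σ = 12.19
T = 12.19 / 5.02 = 2.428287… → 2.43

2.43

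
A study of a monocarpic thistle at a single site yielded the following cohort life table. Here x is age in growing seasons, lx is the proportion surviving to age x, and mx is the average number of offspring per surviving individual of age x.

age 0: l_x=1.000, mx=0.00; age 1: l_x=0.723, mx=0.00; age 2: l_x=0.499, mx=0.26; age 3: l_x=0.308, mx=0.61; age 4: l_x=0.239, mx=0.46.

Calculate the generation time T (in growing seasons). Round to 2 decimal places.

lx·mx: 0, 0, 0.12974, 0.18788, 0.10994 → R0 = 0.42756
x·lx·mx: 0, 0, 0.25948, 0.56364, 0.43976 → Σ = 1.26288
T = 1.26288 / 0.42756 = 2.953691… → 2.95

2.95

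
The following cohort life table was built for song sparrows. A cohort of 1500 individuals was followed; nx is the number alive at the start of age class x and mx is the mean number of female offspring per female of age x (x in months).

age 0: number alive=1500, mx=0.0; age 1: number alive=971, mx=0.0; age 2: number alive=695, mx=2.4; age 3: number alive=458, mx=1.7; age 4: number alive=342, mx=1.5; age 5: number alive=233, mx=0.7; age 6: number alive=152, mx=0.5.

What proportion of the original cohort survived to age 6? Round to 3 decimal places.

0.101

l_6 = n_6/n_0 = 152/1500 = 0.101333… → 0.101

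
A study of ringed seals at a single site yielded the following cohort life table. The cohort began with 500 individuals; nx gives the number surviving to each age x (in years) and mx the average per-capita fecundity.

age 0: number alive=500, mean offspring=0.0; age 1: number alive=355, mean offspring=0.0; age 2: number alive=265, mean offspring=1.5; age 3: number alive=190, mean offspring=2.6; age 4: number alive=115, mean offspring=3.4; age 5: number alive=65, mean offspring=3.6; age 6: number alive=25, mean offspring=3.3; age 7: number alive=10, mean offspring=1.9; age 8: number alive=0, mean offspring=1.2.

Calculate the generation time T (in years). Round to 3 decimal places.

lx = nx/n0 = nx/500: 1, 0.71, 0.53, 0.38, 0.23, 0.13, 0.05, 0.02, 0
lx·mx: 0, 0, 0.795, 0.988, 0.782, 0.468, 0.165, 0.038, 0 → R0 = 3.236
x·lx·mx: 0, 0, 1.59, 2.964, 3.128, 2.34, 0.99, 0.266, 0 → Σ = 11.278
T = 11.278 / 3.236 = 3.485167… → 3.485

3.485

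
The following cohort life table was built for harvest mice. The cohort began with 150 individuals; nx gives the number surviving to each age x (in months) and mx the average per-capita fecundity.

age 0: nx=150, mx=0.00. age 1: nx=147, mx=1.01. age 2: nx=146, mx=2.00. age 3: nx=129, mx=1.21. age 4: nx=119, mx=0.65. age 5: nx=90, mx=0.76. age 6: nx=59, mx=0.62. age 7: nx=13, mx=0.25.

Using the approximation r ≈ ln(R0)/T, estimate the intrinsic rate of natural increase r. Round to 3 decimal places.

0.617

lx = nx/n0 = nx/150: 1, 0.98, 0.97333…, 0.86, 0.79333…, 0.6, 0.39333…, 0.08667…
R0 = Σ lx·mx = 0 + 0.9898 + 1.94667… + 1.0406 + 0.51567… + 0.456 + 0.24387… + 0.02167… = 5.214267…
Σ x·lx·mx = 13.962467…; T = 13.962467…/5.214267… = 2.67774…
r ≈ ln(R0)/T = ln(5.214267…)/2.67774… = 0.61671… → 0.617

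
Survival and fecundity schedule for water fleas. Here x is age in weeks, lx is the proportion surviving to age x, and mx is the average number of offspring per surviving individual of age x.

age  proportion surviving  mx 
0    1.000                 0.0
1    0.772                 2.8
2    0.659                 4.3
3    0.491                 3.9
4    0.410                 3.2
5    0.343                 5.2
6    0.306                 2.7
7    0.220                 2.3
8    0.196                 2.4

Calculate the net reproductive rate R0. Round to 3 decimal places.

11.808

lx·mx by age: 0, 2.1616, 2.8337, 1.9149, 1.312, 1.7836, 0.8262, 0.506, 0.4704
R0 = Σ lx·mx = 11.8084 → 11.808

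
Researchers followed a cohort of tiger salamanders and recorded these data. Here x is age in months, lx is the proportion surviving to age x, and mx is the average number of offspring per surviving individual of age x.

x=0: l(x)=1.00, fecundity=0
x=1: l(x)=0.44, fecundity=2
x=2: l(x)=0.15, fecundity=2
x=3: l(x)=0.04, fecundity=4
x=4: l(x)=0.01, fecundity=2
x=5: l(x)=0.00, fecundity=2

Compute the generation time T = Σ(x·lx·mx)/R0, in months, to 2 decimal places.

1.50

lx·mx: 0, 0.88, 0.3, 0.16, 0.02, 0 → R0 = 1.36
x·lx·mx: 0, 0.88, 0.6, 0.48, 0.08, 0 → Σ = 2.04
T = 2.04 / 1.36 = 1.5 → 1.50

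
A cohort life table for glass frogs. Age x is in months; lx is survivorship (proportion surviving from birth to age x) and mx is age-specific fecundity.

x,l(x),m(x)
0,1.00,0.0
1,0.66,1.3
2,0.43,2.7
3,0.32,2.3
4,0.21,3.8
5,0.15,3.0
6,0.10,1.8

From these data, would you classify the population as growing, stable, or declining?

R0 = Σ lx·mx = 0 + 0.858 + 1.161 + 0.736 + 0.798 + 0.45 + 0.18 = 4.183
R0 > 1, so the population is growing.

growing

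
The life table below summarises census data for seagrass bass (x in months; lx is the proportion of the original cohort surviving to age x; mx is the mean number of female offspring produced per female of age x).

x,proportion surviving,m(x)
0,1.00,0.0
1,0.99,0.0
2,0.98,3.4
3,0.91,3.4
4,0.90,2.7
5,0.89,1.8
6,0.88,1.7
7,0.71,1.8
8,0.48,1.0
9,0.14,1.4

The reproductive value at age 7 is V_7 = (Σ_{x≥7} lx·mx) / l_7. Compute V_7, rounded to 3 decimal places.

2.752

lx·mx for x ≥ 7: 1.278, 0.48, 0.196 → sum = 1.954
V_7 = 1.954 / l_7 = 1.954 / 0.71 = 2.752113… → 2.752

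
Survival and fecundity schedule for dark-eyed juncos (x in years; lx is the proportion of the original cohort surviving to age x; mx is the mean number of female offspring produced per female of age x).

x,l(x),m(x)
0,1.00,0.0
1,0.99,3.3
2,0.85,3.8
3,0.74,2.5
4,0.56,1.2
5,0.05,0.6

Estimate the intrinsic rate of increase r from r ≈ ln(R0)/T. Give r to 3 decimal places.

1.100

R0 = Σ lx·mx = 0 + 3.267 + 3.23 + 1.85 + 0.672 + 0.03 = 9.049
Σ x·lx·mx = 18.115; T = 18.115/9.049 = 2.00188…
r ≈ ln(R0)/T = ln(9.049)/2.00188… = 1.10029… → 1.100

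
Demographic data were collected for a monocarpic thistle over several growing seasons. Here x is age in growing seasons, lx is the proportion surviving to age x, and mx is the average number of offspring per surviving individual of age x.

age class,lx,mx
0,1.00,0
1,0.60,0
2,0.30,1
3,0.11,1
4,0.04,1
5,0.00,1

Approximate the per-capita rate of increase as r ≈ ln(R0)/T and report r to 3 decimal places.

-0.330

R0 = Σ lx·mx = 0 + 0 + 0.3 + 0.11 + 0.04 + 0 = 0.45
Σ x·lx·mx = 1.09; T = 1.09/0.45 = 2.42222…
r ≈ ln(R0)/T = ln(0.45)/2.42222… = -0.32966… → -0.330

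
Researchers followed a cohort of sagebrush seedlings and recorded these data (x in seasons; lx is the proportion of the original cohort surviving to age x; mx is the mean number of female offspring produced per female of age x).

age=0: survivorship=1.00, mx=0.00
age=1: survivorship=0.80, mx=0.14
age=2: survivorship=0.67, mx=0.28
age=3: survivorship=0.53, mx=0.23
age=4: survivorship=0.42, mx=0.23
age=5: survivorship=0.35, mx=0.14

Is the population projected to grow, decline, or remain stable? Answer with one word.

R0 = Σ lx·mx = 0 + 0.112 + 0.1876 + 0.1219 + 0.0966 + 0.049 = 0.5671
R0 < 1, so the population is declining.

declining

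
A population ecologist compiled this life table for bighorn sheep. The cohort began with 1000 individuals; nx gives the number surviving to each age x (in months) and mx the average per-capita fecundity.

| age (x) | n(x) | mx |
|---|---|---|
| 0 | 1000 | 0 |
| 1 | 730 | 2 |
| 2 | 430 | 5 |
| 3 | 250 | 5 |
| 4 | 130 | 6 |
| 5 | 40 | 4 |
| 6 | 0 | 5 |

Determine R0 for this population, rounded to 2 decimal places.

lx = nx/n0 = nx/1000: 1, 0.73, 0.43, 0.25, 0.13, 0.04, 0
lx·mx by age: 0, 1.46, 2.15, 1.25, 0.78, 0.16, 0
R0 = Σ lx·mx = 5.8 → 5.80

5.80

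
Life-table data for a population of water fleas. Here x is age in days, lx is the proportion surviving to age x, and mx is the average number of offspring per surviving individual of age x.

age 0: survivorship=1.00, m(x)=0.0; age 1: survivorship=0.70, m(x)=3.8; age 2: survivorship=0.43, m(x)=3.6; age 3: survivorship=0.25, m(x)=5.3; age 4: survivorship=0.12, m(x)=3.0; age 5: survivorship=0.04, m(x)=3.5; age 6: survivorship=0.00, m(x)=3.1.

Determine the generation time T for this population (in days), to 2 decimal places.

1.97

lx·mx: 0, 2.66, 1.548, 1.325, 0.36, 0.14, 0 → R0 = 6.033
x·lx·mx: 0, 2.66, 3.096, 3.975, 1.44, 0.7, 0 → Σ = 11.871
T = 11.871 / 6.033 = 1.967678… → 1.97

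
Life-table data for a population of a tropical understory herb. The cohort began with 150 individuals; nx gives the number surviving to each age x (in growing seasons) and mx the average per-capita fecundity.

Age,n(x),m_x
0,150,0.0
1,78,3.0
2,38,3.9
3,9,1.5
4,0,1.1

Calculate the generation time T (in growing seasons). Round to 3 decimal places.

lx = nx/n0 = nx/150: 1, 0.52, 0.25333…, 0.06, 0
lx·mx: 0, 1.56, 0.988…, 0.09, 0 → R0 = 2.638…
x·lx·mx: 0, 1.56, 1.976…, 0.27, 0 → Σ = 3.806…
T = 3.806… / 2.638… = 1.44276… → 1.443

1.443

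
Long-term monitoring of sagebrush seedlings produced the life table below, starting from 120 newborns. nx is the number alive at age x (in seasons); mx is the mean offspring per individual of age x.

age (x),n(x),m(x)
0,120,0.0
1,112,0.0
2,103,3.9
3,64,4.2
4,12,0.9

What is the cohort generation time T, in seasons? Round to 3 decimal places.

lx = nx/n0 = nx/120: 1, 0.93333…, 0.85833…, 0.53333…, 0.1
lx·mx: 0, 0, 3.3475…, 2.24…, 0.09 → R0 = 5.6775…
x·lx·mx: 0, 0, 6.695…, 6.72…, 0.36 → Σ = 13.775…
T = 13.775… / 5.6775… = 2.426244… → 2.426

2.426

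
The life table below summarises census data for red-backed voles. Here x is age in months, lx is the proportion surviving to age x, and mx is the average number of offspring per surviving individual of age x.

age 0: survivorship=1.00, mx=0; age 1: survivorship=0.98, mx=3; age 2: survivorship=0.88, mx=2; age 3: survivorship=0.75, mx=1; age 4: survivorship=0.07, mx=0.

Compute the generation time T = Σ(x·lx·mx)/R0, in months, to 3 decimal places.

1.598

lx·mx: 0, 2.94, 1.76, 0.75, 0 → R0 = 5.45
x·lx·mx: 0, 2.94, 3.52, 2.25, 0 → Σ = 8.71
T = 8.71 / 5.45 = 1.598165… → 1.598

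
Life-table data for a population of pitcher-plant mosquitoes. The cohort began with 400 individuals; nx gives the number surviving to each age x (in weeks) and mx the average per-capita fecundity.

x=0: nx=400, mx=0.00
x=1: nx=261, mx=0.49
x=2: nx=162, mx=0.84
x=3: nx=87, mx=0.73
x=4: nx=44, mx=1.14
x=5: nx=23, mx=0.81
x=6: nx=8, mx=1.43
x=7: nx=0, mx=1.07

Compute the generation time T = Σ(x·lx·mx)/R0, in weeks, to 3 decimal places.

lx = nx/n0 = nx/400: 1, 0.6525, 0.405, 0.2175, 0.11, 0.0575, 0.02, 0
lx·mx: 0, 0.319725, 0.3402, 0.158775, 0.1254, 0.046575, 0.0286, 0 → R0 = 1.019275
x·lx·mx: 0, 0.319725, 0.6804, 0.476325, 0.5016, 0.232875, 0.1716, 0 → Σ = 2.382525
T = 2.382525 / 1.019275 = 2.33747… → 2.337

2.337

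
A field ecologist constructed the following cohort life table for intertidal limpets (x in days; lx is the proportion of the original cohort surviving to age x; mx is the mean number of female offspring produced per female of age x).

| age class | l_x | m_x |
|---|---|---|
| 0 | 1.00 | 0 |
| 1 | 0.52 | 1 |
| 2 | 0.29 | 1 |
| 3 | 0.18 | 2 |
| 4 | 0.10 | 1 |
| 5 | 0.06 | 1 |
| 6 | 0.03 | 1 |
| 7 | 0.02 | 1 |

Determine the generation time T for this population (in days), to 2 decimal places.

2.32

lx·mx: 0, 0.52, 0.29, 0.36, 0.1, 0.06, 0.03, 0.02 → R0 = 1.38
x·lx·mx: 0, 0.52, 0.58, 1.08, 0.4, 0.3, 0.18, 0.14 → Σ = 3.2
T = 3.2 / 1.38 = 2.318841… → 2.32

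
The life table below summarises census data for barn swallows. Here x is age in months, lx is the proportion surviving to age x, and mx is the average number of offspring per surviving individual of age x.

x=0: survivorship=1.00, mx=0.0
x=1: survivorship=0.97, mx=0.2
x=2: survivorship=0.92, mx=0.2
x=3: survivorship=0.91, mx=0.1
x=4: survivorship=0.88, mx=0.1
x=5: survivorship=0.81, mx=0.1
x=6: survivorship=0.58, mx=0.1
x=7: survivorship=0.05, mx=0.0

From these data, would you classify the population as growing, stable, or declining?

declining

R0 = Σ lx·mx = 0 + 0.194 + 0.184 + 0.091 + 0.088 + 0.081 + 0.058 + 0 = 0.696
R0 < 1, so the population is declining.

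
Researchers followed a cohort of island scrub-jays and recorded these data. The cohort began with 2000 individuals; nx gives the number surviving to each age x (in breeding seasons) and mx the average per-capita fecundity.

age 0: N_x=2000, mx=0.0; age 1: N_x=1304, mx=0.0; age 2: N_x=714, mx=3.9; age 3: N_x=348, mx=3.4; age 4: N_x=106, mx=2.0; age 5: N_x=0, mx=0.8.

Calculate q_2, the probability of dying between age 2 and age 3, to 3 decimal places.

0.513

lx = nx/n0 = nx/2000: 1, 0.652, 0.357, 0.174, 0.053, 0
q_2 = (l_2 − l_3) / l_2 = (0.357 − 0.174) / 0.357
     = 0.183 / 0.357 = 0.512605… → 0.513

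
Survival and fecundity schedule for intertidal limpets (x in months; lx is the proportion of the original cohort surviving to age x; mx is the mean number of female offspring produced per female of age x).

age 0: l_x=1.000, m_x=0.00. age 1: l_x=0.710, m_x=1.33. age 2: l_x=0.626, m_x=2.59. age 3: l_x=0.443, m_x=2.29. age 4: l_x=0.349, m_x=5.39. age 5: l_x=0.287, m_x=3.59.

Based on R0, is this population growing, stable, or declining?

R0 = Σ lx·mx = 0 + 0.9443 + 1.62134 + 1.01447 + 1.88111 + 1.03033 = 6.49155
R0 > 1, so the population is growing.

growing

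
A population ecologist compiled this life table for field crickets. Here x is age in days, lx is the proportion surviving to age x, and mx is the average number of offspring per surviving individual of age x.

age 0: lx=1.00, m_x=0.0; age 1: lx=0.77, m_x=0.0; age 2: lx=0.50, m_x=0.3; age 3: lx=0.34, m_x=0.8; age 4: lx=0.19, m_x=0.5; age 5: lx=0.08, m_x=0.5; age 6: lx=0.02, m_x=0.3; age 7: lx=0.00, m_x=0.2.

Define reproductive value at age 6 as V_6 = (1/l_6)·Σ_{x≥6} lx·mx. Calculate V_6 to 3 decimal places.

lx·mx for x ≥ 6: 0.006, 0 → sum = 0.006
V_6 = 0.006 / l_6 = 0.006 / 0.02 = 0.3 → 0.300

0.300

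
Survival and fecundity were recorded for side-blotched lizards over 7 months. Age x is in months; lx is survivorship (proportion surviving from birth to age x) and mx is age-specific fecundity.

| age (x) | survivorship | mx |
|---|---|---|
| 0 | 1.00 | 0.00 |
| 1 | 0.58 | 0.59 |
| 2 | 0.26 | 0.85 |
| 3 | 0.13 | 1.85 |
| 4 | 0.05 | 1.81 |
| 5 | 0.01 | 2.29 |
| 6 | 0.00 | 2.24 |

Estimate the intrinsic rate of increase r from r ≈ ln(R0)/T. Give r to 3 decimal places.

R0 = Σ lx·mx = 0 + 0.3422 + 0.221 + 0.2405 + 0.0905 + 0.0229 + 0 = 0.9171
Σ x·lx·mx = 1.9822; T = 1.9822/0.9171 = 2.16138…
r ≈ ln(R0)/T = ln(0.9171)/2.16138… = -0.04004… → -0.040

-0.040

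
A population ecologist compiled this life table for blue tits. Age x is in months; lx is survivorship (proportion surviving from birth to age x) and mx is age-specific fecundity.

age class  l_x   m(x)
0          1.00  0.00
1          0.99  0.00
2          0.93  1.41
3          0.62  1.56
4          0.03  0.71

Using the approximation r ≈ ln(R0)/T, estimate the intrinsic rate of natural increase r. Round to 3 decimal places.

0.341

R0 = Σ lx·mx = 0 + 0 + 1.3113 + 0.9672 + 0.0213 = 2.2998
Σ x·lx·mx = 5.6094; T = 5.6094/2.2998 = 2.43908…
r ≈ ln(R0)/T = ln(2.2998)/2.43908… = 0.34145… → 0.341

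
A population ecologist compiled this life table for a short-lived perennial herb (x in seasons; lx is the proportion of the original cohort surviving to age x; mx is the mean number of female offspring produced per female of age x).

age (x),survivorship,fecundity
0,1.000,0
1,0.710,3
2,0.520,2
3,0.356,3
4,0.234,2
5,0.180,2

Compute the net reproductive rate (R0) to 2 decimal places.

5.07

lx·mx by age: 0, 2.13, 1.04, 1.068, 0.468, 0.36
R0 = Σ lx·mx = 5.066 → 5.07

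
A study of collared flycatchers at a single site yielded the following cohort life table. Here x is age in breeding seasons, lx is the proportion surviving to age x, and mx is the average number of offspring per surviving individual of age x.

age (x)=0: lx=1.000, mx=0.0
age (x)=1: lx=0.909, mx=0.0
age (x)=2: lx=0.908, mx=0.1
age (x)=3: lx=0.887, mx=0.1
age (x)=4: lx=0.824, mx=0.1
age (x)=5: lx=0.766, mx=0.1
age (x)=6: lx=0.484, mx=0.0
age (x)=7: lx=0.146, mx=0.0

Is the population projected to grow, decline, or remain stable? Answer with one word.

declining

R0 = Σ lx·mx = 0 + 0 + 0.0908 + 0.0887 + 0.0824 + 0.0766 + 0 + 0 = 0.3385
R0 < 1, so the population is declining.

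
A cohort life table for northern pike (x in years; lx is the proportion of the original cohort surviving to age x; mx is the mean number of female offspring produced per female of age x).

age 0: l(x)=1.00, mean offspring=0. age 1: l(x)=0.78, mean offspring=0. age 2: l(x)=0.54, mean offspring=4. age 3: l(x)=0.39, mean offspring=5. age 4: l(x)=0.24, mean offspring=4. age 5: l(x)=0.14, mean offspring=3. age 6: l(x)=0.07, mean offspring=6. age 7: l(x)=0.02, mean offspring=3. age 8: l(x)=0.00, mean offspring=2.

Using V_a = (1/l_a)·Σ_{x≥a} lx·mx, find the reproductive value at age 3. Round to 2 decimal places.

9.77

lx·mx for x ≥ 3: 1.95, 0.96, 0.42, 0.42, 0.06, 0 → sum = 3.81
V_3 = 3.81 / l_3 = 3.81 / 0.39 = 9.769231… → 9.77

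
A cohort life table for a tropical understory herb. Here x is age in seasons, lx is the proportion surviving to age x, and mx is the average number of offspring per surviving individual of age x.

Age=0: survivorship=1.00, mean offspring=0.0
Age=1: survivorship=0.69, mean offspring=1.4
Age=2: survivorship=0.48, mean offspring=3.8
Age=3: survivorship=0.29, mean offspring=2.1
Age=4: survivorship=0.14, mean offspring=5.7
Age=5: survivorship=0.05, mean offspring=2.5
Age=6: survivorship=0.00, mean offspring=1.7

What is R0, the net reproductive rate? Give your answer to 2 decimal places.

4.32

lx·mx by age: 0, 0.966, 1.824, 0.609, 0.798, 0.125, 0
R0 = Σ lx·mx = 4.322 → 4.32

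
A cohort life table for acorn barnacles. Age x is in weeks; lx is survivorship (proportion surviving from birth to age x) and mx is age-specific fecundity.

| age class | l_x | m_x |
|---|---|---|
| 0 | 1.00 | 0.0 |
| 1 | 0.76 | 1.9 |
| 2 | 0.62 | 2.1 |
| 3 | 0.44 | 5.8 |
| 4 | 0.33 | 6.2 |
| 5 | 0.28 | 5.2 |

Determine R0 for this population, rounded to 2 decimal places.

8.80

lx·mx by age: 0, 1.444, 1.302, 2.552, 2.046, 1.456
R0 = Σ lx·mx = 8.8 → 8.80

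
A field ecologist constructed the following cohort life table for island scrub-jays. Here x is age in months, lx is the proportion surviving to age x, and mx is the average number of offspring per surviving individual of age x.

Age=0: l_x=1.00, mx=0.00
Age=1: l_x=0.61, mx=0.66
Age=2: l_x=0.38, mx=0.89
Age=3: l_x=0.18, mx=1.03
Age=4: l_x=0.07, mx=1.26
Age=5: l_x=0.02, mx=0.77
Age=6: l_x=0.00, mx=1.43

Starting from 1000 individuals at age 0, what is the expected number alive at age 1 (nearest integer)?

Expected survivors = N0 · l_1 = 1000 × 0.61 = 610 → 610

610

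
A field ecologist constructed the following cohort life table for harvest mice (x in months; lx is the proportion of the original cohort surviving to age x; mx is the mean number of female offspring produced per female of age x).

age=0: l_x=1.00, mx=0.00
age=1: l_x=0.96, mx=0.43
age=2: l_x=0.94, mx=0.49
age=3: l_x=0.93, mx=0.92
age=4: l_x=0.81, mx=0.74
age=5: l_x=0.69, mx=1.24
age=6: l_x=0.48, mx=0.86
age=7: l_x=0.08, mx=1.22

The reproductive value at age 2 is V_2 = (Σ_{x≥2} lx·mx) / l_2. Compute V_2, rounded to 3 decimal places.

3.491

lx·mx for x ≥ 2: 0.4606, 0.8556, 0.5994, 0.8556, 0.4128, 0.0976 → sum = 3.2816
V_2 = 3.2816 / l_2 = 3.2816 / 0.94 = 3.491064… → 3.491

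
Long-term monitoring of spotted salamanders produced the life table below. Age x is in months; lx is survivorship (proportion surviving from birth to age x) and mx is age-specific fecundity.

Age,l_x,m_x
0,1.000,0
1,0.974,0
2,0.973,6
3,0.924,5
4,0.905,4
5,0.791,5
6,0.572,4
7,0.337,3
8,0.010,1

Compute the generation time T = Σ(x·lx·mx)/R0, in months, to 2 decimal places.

lx·mx: 0, 0, 5.838, 4.62, 3.62, 3.955, 2.288, 1.011, 0.01 → R0 = 21.342
x·lx·mx: 0, 0, 11.676, 13.86, 14.48, 19.775, 13.728, 7.077, 0.08 → Σ = 80.676
T = 80.676 / 21.342 = 3.780152… → 3.78

3.78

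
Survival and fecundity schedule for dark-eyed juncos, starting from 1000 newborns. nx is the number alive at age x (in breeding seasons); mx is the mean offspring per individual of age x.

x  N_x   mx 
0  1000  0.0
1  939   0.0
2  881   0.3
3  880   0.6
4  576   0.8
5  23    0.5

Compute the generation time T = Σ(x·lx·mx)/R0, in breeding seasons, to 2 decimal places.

lx = nx/n0 = nx/1000: 1, 0.939, 0.881, 0.88, 0.576, 0.023
lx·mx: 0, 0, 0.2643, 0.528, 0.4608, 0.0115 → R0 = 1.2646
x·lx·mx: 0, 0, 0.5286, 1.584, 1.8432, 0.0575 → Σ = 4.0133
T = 4.0133 / 1.2646 = 3.173573… → 3.17

3.17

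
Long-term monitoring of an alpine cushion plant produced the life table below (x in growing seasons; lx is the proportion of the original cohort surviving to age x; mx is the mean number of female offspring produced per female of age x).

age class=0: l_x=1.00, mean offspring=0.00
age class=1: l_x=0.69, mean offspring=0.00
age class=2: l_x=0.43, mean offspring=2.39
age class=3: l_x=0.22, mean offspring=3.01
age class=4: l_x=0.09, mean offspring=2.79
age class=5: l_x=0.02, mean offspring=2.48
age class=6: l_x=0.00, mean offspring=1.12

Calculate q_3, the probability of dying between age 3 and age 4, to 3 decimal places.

0.591

q_3 = (l_3 − l_4) / l_3 = (0.22 − 0.09) / 0.22
     = 0.13 / 0.22 = 0.590909… → 0.591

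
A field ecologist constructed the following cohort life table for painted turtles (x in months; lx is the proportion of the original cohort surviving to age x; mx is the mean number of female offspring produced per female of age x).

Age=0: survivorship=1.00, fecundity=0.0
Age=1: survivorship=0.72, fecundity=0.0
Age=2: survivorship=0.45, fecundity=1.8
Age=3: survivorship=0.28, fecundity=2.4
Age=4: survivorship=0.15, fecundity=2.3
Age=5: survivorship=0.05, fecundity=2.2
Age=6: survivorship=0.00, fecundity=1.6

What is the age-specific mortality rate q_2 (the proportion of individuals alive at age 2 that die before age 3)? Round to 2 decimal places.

0.38

q_2 = (l_2 − l_3) / l_2 = (0.45 − 0.28) / 0.45
     = 0.17 / 0.45 = 0.377778… → 0.38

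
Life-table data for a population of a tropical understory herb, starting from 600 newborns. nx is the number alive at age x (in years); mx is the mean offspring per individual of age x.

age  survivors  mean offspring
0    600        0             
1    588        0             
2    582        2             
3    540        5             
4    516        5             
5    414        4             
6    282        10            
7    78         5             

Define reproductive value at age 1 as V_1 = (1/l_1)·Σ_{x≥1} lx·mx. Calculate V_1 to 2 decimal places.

lx = nx/n0 = nx/600: 1, 0.98, 0.97, 0.9, 0.86, 0.69, 0.47, 0.13
lx·mx for x ≥ 1: 0, 1.94, 4.5, 4.3, 2.76, 4.7, 0.65 → sum = 18.85
V_1 = 18.85 / l_1 = 18.85 / 0.98 = 19.234694… → 19.23

19.23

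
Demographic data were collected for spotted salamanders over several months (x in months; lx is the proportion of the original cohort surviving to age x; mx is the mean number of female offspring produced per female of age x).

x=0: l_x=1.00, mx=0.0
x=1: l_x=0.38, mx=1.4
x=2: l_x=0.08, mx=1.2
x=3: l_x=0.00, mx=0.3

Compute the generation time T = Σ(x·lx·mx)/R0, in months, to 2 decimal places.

lx·mx: 0, 0.532, 0.096, 0 → R0 = 0.628
x·lx·mx: 0, 0.532, 0.192, 0 → Σ = 0.724
T = 0.724 / 0.628 = 1.152866… → 1.15

1.15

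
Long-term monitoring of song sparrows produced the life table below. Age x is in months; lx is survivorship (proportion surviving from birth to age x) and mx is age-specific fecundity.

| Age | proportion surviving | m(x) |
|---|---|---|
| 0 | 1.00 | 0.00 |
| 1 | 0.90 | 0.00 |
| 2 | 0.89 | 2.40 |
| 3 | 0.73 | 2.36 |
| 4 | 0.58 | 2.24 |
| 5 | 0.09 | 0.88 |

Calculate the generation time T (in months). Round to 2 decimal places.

lx·mx: 0, 0, 2.136, 1.7228, 1.2992, 0.0792 → R0 = 5.2372
x·lx·mx: 0, 0, 4.272, 5.1684, 5.1968, 0.396 → Σ = 15.0332
T = 15.0332 / 5.2372 = 2.870465… → 2.87

2.87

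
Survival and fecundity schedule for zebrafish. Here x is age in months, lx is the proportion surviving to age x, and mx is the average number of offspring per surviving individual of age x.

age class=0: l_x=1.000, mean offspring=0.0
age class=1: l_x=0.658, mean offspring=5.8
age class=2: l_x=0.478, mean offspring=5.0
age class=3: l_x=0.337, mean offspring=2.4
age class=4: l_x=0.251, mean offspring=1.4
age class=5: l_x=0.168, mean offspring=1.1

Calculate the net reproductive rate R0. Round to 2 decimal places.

lx·mx by age: 0, 3.8164, 2.39, 0.8088, 0.3514, 0.1848
R0 = Σ lx·mx = 7.5514 → 7.55

7.55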